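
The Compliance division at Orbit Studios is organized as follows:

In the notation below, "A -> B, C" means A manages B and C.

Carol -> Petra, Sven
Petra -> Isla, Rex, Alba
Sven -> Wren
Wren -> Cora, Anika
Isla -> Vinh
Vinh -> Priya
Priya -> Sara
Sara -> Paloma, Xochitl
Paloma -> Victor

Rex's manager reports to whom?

Rex reports to Petra, and Petra reports to Carol. So Rex's skip-level manager is Carol.

Carol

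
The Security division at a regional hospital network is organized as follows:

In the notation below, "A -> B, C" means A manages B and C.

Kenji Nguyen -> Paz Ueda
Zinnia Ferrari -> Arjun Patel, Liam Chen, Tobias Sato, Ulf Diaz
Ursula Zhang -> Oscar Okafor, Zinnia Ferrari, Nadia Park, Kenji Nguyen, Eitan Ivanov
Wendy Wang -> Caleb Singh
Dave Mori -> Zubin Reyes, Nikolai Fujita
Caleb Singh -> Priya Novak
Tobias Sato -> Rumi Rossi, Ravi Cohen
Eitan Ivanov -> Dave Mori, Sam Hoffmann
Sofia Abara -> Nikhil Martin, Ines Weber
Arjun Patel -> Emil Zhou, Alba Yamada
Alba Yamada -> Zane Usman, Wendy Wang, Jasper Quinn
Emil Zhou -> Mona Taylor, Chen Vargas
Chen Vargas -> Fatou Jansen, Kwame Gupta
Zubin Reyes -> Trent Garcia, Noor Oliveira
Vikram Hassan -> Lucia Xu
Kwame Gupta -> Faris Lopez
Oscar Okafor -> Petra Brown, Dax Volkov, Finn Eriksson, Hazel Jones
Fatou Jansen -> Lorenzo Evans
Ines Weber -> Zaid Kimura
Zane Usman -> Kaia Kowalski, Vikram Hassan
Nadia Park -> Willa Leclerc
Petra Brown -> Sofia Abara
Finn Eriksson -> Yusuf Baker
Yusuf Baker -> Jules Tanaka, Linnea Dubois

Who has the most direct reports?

Ursula Zhang

Direct-report counts: Ursula Zhang has 5; Eitan Ivanov has 2; Dave Mori has 2; Zubin Reyes has 2; Kenji Nguyen has 1; Nadia Park has 1; Zinnia Ferrari has 4; Tobias Sato has 2; Arjun Patel has 2; Alba Yamada has 3; Wendy Wang has 1; Caleb Singh has 1; Zane Usman has 2; Vikram Hassan has 1; Emil Zhou has 2; Chen Vargas has 2; Kwame Gupta has 1; Fatou Jansen has 1; Oscar Okafor has 4; Finn Eriksson has 1; Yusuf Baker has 2; Petra Brown has 1; Sofia Abara has 2; Ines Weber has 1. The largest is 5, held by Ursula Zhang.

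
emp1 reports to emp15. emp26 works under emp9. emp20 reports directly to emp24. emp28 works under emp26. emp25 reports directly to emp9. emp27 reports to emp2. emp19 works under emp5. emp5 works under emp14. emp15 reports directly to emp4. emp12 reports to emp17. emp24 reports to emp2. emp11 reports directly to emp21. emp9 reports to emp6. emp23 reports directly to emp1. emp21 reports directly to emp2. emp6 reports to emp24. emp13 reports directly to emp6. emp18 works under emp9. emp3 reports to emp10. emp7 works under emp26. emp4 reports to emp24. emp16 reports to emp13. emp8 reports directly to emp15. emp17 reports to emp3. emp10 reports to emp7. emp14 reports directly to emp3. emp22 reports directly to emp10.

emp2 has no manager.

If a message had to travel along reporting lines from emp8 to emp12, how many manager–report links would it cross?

emp8 is 3 levels below emp24, and emp12 is 8 levels below emp24 (their lowest common manager). The shortest path runs up from emp8 to emp24 and back down to emp12: 3 + 8 = 11 links.

11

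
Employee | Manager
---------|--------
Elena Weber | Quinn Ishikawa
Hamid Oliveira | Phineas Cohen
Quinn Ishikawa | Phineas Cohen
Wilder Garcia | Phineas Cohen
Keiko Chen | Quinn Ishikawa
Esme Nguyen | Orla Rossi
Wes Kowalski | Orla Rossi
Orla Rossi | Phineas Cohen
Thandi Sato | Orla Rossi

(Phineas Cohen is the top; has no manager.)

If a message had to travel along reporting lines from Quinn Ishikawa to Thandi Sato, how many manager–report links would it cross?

Quinn Ishikawa is 1 level below Phineas Cohen, and Thandi Sato is 2 levels below Phineas Cohen (their lowest common manager). The shortest path runs up from Quinn Ishikawa to Phineas Cohen and back down to Thandi Sato: 1 + 2 = 3 links.

3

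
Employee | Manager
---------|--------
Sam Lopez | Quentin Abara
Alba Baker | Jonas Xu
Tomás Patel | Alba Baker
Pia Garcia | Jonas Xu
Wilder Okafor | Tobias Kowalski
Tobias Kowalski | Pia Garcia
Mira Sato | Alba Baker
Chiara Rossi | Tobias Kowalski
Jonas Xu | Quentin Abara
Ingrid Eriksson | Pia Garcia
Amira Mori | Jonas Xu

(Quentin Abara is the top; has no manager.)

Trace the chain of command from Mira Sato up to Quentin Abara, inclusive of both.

Mira Sato reports to Alba Baker. Alba Baker reports to Jonas Xu. Jonas Xu reports to Quentin Abara. Quentin Abara is at the top.

Mira Sato -> Alba Baker -> Jonas Xu -> Quentin Abara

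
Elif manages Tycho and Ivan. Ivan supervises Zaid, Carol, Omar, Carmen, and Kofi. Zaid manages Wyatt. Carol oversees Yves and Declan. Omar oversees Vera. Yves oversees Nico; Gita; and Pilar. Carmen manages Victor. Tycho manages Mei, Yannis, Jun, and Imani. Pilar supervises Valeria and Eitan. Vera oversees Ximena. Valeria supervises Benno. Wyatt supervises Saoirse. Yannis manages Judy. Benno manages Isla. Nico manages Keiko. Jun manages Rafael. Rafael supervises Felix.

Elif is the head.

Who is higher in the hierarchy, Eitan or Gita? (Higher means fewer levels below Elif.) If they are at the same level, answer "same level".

Eitan is 5 levels below Elif; Gita is 4. Gita is higher.

Gita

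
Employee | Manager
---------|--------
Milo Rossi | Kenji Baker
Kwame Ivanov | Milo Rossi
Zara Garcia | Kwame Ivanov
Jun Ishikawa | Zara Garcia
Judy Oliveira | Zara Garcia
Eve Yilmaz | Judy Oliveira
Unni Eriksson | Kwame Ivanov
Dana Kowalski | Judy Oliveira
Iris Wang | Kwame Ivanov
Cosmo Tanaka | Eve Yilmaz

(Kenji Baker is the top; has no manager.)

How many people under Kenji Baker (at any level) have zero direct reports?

5

The people in Kenji Baker's organization with no one reporting to them are Iris Wang, Unni Eriksson, Dana Kowalski, Cosmo Tanaka, Jun Ishikawa. That is 5.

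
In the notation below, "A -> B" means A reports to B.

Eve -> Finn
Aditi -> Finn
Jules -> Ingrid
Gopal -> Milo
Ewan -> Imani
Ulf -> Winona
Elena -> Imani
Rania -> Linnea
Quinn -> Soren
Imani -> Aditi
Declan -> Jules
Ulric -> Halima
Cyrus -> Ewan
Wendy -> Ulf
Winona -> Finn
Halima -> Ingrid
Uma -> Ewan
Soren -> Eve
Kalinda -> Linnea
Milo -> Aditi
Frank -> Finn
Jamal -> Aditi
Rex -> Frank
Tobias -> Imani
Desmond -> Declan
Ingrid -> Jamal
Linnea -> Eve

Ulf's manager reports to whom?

Finn

Ulf reports to Winona, and Winona reports to Finn. So Ulf's skip-level manager is Finn.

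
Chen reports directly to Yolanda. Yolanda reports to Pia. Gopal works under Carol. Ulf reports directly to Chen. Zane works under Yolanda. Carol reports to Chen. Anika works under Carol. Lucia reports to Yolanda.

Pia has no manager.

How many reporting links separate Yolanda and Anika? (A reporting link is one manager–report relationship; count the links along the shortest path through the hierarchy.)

3

Anika is in Yolanda's organization: the chain from Anika up to Yolanda is Anika → Carol → Chen → Yolanda, which is 3 links.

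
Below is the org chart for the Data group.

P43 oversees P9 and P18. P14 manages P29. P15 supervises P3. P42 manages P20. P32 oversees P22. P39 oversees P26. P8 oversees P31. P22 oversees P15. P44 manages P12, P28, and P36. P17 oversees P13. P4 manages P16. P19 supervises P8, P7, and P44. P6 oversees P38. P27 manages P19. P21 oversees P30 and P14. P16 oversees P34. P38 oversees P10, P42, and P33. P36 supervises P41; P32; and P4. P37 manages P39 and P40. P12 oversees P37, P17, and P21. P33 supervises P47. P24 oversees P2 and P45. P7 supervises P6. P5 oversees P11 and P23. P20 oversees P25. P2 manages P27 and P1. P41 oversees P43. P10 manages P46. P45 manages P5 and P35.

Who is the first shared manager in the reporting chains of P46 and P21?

P46's chain of managers is P10, P38, P6, P7, P19, P27, P2, P24. P21's chain of managers is P12, P44, P19, P27, P2, P24. The first manager that appears in both chains is P19.

P19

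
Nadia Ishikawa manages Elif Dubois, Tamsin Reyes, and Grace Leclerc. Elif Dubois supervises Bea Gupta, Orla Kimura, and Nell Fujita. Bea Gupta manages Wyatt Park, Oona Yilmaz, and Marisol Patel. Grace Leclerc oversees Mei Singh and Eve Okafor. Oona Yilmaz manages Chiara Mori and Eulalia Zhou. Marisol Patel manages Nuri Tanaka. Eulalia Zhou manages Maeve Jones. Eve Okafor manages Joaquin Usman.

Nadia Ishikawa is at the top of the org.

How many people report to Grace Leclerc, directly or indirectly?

3

Grace Leclerc directly manages Mei Singh, Eve Okafor. Mei Singh has no reports. Under Eve Okafor: Joaquin Usman (1). So Grace Leclerc's organization is 2 direct reports plus everyone under them: 1 + 2 = 3.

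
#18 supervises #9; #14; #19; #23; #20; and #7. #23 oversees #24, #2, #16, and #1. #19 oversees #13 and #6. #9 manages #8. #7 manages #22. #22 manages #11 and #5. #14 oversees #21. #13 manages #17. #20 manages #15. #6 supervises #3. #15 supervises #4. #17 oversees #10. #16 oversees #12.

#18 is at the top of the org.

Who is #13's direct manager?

#13 reports directly to #19.

#19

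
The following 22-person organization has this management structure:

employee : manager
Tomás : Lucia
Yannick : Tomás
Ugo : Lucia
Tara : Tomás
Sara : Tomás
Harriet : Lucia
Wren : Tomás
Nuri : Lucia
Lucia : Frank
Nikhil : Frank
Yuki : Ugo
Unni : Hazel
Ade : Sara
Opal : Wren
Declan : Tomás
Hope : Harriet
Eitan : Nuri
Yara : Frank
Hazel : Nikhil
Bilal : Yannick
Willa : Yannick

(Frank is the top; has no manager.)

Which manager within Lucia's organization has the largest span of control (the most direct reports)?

Direct-report counts within Lucia's organization: Lucia has 4; Nuri has 1; Ugo has 1; Harriet has 1; Tomás has 5; Wren has 1; Sara has 1; Yannick has 2. The largest is 5, held by Tomás.

Tomás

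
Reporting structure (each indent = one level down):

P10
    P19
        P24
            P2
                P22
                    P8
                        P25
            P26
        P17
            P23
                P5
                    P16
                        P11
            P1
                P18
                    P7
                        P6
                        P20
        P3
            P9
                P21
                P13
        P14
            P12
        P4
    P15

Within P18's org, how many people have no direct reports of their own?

2

The people in P18's organization with no one reporting to them are P20, P6. That is 2.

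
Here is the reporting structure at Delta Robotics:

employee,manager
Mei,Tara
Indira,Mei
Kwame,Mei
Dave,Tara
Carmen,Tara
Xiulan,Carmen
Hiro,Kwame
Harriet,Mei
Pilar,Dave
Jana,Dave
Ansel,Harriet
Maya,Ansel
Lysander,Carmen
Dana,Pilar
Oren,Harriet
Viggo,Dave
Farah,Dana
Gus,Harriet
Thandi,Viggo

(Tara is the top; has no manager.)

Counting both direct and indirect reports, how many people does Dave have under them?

Dave directly manages Pilar, Jana, Viggo. Under Pilar: Dana, Farah (2). Jana has no reports. Under Viggo: Thandi (1). So Dave's organization is 3 direct reports plus everyone under them: 3 + 1 + 2 = 6.

6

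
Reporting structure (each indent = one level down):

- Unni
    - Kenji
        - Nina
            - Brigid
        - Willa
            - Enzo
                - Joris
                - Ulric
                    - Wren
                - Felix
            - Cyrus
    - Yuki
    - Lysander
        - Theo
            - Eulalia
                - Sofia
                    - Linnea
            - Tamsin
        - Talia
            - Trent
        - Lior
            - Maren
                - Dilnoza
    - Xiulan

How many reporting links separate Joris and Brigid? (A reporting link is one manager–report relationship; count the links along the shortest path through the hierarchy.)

5

Joris is 3 levels below Kenji, and Brigid is 2 levels below Kenji (their lowest common manager). The shortest path runs up from Joris to Kenji and back down to Brigid: 3 + 2 = 5 links.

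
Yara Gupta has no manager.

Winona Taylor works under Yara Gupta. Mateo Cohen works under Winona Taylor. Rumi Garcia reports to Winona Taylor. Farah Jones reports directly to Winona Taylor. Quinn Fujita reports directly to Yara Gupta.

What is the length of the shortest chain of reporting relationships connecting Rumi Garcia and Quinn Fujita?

Rumi Garcia is 2 levels below Yara Gupta, and Quinn Fujita is 1 level below Yara Gupta (their lowest common manager). The shortest path runs up from Rumi Garcia to Yara Gupta and back down to Quinn Fujita: 2 + 1 = 3 links.

3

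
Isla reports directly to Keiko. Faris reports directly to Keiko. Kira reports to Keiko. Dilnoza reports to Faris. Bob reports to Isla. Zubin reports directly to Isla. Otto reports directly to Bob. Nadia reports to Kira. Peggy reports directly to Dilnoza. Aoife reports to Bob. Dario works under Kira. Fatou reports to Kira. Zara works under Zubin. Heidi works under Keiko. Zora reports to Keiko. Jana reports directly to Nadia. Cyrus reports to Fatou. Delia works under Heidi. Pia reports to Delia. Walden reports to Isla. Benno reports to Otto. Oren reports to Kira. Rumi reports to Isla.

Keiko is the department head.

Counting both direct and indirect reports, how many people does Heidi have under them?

2

Heidi directly manages Delia. Under Delia: Pia (1). That's 2 in total.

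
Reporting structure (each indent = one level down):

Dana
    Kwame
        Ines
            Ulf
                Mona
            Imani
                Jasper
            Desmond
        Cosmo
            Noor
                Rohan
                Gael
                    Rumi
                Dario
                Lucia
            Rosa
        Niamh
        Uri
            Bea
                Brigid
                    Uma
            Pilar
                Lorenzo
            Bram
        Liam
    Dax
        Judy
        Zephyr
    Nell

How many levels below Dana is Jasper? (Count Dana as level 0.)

4

Chain from Jasper up to Dana: Jasper → Imani → Ines → Kwame → Dana. That is 4 steps up, so Jasper is 4 levels below Dana.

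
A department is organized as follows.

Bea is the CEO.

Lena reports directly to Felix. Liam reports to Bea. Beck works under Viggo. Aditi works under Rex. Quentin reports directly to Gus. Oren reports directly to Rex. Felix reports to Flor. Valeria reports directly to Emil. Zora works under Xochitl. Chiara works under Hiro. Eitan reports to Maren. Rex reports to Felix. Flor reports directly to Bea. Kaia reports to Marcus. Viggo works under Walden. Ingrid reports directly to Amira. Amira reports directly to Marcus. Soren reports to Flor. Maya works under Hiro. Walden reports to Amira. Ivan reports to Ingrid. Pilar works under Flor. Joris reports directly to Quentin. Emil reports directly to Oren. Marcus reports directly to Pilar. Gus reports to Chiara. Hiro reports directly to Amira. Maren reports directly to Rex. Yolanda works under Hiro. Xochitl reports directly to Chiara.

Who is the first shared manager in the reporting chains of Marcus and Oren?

Marcus's chain of managers is Pilar, Flor, Bea. Oren's chain of managers is Rex, Felix, Flor, Bea. The first manager that appears in both chains is Flor.

Flor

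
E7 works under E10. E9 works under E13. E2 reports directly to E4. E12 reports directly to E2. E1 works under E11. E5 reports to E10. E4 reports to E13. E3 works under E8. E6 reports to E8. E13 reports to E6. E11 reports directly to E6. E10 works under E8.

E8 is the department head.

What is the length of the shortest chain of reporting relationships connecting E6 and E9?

2

E9 is in E6's organization: the chain from E9 up to E6 is E9 → E13 → E6, which is 2 links.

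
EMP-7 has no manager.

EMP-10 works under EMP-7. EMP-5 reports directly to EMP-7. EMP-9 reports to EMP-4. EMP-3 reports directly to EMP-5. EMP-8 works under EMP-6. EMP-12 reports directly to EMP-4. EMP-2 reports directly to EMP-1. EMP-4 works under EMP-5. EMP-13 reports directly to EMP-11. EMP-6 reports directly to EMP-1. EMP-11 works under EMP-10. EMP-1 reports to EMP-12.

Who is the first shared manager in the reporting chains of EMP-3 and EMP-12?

EMP-5

EMP-3's chain of managers is EMP-5, EMP-7. EMP-12's chain of managers is EMP-4, EMP-5, EMP-7. The first manager that appears in both chains is EMP-5.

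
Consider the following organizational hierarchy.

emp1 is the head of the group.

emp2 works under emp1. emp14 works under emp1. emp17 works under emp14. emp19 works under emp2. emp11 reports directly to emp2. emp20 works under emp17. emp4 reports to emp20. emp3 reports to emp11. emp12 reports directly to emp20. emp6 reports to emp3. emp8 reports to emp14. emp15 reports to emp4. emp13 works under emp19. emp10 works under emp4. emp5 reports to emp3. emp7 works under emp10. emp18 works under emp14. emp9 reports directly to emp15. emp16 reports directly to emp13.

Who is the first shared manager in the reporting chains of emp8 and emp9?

emp14

emp8's chain of managers is emp14, emp1. emp9's chain of managers is emp15, emp4, emp20, emp17, emp14, emp1. The first manager that appears in both chains is emp14.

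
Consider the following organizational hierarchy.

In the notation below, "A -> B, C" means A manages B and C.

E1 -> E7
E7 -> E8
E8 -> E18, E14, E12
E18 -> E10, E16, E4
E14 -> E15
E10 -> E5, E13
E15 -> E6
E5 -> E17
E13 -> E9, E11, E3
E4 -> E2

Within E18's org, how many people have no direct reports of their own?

6

The people in E18's organization with no one reporting to them are E2, E16, E3, E11, E9, E17. That is 6.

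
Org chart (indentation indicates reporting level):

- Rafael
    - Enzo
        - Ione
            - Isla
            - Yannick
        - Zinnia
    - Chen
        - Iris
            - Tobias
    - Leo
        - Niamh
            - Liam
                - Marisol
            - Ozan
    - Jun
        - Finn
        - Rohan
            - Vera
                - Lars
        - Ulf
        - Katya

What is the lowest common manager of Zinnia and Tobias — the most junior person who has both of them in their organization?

Zinnia's chain of managers is Enzo, Rafael. Tobias's chain of managers is Iris, Chen, Rafael. The first manager that appears in both chains is Rafael.

Rafael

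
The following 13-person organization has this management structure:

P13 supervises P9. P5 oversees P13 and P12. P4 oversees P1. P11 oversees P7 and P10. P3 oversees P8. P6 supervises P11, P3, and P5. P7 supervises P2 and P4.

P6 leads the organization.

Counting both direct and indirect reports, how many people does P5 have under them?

3

P5 directly manages P13, P12. Under P13: P9 (1). P12 has no reports. So P5's organization is 2 direct reports plus everyone under them: 2 + 1 = 3.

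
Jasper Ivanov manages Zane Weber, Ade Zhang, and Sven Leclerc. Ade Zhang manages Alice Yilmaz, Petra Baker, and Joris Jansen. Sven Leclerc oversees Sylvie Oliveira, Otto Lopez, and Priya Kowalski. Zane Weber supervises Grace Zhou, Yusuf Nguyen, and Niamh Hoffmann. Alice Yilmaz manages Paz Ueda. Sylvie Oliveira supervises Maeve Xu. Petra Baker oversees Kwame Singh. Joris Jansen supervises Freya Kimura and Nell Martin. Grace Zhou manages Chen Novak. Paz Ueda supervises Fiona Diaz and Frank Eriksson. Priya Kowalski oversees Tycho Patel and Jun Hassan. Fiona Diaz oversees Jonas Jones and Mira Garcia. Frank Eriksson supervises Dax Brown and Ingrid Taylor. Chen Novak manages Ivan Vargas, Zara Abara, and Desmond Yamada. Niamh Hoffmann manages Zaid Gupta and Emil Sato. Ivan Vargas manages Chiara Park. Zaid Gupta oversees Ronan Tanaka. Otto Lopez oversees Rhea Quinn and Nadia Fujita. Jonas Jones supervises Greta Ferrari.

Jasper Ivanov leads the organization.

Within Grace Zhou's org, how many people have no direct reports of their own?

3

The people in Grace Zhou's organization with no one reporting to them are Zara Abara, Desmond Yamada, Chiara Park. That is 3.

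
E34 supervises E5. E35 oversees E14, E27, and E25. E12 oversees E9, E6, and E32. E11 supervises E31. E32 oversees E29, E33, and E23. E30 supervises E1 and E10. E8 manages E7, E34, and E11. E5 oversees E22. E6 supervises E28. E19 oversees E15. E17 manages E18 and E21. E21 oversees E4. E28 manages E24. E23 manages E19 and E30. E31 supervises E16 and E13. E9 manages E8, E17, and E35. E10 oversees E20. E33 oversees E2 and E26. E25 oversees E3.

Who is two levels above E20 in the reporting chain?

E20 reports to E10, and E10 reports to E30. So E20's skip-level manager is E30.

E30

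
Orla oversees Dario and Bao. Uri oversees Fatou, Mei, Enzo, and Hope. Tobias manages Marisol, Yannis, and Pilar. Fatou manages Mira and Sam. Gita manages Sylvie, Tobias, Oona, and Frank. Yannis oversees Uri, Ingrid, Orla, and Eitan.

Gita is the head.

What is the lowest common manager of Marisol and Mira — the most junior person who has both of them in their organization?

Tobias

Marisol's chain of managers is Tobias, Gita. Mira's chain of managers is Fatou, Uri, Yannis, Tobias, Gita. The first manager that appears in both chains is Tobias.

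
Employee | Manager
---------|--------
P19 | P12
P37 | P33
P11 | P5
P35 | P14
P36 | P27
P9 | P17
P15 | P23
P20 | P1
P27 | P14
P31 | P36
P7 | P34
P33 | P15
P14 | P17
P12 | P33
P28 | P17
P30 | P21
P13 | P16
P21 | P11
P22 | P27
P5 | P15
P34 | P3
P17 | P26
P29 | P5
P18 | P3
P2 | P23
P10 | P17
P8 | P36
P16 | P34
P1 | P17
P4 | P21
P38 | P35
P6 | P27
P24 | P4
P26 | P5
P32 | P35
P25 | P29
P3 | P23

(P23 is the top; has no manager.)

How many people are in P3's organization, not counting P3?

5

P3 directly manages P34, P18. Under P34: P7, P16, P13 (3). P18 has no reports. So P3's organization is 2 direct reports plus everyone under them: 4 + 1 = 5.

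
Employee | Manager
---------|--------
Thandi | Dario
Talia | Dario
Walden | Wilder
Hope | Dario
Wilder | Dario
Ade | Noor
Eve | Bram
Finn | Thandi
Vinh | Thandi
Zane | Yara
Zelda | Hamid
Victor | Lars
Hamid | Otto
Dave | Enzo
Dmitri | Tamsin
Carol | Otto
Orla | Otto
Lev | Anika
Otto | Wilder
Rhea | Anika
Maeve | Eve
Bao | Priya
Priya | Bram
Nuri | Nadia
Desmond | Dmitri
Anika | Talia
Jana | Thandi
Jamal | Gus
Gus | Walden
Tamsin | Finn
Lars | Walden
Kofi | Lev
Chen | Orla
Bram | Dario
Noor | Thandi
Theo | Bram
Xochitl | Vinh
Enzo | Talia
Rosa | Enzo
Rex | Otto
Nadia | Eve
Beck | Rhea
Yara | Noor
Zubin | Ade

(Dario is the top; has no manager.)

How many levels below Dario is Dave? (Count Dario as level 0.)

3

Chain from Dave up to Dario: Dave → Enzo → Talia → Dario. That is 3 steps up, so Dave is 3 levels below Dario.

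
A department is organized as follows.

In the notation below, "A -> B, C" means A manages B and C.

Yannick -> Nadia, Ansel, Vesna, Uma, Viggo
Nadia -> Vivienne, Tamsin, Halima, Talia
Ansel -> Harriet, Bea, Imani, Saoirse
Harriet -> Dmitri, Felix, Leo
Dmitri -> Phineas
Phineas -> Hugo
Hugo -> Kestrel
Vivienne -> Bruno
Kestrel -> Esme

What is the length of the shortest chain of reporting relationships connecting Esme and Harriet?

5

Esme is in Harriet's organization: the chain from Esme up to Harriet is Esme → Kestrel → Hugo → Phineas → Dmitri → Harriet, which is 5 links.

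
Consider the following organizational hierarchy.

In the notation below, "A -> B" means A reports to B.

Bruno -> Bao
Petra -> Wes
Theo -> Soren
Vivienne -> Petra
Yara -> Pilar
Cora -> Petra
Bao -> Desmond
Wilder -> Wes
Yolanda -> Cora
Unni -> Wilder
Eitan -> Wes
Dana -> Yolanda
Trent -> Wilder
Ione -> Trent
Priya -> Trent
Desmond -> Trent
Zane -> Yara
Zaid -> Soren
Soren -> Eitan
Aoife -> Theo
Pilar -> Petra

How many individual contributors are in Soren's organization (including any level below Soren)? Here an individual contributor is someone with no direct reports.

The people in Soren's organization with no one reporting to them are Aoife, Zaid. That is 2.

2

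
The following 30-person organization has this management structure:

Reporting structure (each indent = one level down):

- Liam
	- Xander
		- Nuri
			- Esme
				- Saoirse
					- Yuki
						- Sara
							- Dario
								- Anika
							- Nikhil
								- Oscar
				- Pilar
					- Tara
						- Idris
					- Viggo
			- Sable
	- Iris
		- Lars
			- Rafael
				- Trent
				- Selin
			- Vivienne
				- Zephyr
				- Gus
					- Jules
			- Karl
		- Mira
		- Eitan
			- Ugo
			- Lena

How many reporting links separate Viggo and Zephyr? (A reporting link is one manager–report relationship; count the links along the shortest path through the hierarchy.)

Viggo is 5 levels below Liam, and Zephyr is 4 levels below Liam (their lowest common manager). The shortest path runs up from Viggo to Liam and back down to Zephyr: 5 + 4 = 9 links.

9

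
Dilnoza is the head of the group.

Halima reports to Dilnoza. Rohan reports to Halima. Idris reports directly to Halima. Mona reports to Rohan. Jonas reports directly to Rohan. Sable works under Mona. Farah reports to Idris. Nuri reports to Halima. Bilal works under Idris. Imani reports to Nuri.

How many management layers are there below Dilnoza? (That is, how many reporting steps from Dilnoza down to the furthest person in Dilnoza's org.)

The longest chain under Dilnoza runs Dilnoza → Halima → Rohan → Mona → Sable, which is 4 levels below Dilnoza.

4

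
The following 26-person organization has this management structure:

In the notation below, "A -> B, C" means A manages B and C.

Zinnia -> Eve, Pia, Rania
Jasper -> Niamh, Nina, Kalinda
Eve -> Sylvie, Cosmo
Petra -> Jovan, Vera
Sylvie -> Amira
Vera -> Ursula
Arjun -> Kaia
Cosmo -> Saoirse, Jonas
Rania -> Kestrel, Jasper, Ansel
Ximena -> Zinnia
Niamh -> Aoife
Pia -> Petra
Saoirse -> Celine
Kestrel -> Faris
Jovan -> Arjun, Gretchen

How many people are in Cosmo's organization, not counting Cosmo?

3

Cosmo directly manages Saoirse, Jonas. Under Saoirse: Celine (1). Jonas has no reports. So Cosmo's organization is 2 direct reports plus everyone under them: 2 + 1 = 3.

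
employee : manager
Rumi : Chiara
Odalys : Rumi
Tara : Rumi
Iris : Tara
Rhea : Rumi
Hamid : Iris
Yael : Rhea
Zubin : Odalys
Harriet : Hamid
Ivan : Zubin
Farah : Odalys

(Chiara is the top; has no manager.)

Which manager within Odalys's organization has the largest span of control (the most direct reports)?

Direct-report counts within Odalys's organization: Odalys has 2; Zubin has 1. The largest is 2, held by Odalys.

Odalys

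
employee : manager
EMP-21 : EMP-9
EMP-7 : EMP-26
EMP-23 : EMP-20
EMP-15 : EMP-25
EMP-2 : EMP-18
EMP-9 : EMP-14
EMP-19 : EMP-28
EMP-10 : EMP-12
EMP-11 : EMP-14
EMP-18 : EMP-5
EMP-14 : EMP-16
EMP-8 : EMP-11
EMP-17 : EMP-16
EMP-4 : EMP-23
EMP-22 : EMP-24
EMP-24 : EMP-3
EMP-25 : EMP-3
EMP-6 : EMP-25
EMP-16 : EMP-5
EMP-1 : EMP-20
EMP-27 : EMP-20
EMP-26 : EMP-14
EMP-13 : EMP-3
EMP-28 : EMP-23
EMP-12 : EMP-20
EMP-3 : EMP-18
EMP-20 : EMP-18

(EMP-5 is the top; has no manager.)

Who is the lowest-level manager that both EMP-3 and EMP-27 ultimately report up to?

EMP-3's chain of managers is EMP-18, EMP-5. EMP-27's chain of managers is EMP-20, EMP-18, EMP-5. The first manager that appears in both chains is EMP-18.

EMP-18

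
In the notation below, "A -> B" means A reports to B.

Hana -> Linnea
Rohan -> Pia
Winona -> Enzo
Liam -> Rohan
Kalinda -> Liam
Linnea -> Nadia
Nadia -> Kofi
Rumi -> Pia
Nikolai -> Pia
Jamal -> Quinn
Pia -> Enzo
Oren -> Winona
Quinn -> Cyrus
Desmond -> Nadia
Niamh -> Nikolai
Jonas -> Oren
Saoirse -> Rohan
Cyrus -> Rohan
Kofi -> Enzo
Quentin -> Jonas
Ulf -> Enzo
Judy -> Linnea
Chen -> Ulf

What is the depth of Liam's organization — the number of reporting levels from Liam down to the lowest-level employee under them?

1

The longest chain under Liam runs Liam → Kalinda, which is 1 level below Liam.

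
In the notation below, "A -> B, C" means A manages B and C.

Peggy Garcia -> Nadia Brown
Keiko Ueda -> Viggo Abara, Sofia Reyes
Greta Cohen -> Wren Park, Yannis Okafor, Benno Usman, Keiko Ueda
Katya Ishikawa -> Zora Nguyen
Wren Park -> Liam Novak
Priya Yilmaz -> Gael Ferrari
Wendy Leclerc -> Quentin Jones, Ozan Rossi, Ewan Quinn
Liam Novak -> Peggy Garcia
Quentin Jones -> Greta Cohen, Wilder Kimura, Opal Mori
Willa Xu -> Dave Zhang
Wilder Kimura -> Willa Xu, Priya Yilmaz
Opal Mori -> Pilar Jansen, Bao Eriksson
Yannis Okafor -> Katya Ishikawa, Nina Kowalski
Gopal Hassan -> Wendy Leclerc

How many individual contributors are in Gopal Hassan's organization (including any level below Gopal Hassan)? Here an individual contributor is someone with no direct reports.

The people in Gopal Hassan's organization with no one reporting to them are Ewan Quinn, Ozan Rossi, Bao Eriksson, Pilar Jansen, Gael Ferrari, Dave Zhang, Sofia Reyes, Viggo Abara, Benno Usman, Nina Kowalski, Zora Nguyen, Nadia Brown. That is 12.

12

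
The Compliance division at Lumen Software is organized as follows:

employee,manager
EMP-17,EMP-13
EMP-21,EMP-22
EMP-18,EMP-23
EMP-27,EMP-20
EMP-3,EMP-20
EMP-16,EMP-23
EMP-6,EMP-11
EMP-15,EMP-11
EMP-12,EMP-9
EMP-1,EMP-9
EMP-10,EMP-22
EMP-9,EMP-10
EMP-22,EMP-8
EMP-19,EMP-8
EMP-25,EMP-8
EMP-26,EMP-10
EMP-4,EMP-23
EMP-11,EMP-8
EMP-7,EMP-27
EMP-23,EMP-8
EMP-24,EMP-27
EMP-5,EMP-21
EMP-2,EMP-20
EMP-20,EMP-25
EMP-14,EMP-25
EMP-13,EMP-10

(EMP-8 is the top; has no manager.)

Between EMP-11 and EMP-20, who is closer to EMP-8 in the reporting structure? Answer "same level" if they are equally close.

EMP-11 is 1 level below EMP-8; EMP-20 is 2. EMP-11 is higher.

EMP-11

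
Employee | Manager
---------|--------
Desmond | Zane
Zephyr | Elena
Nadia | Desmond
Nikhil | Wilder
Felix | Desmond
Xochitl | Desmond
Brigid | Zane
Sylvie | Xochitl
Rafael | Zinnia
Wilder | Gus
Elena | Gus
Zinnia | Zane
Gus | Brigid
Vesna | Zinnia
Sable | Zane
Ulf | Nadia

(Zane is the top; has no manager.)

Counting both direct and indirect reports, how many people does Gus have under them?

4

Gus directly manages Wilder, Elena. Under Wilder: Nikhil (1). Under Elena: Zephyr (1). So Gus's organization is 2 direct reports plus everyone under them: 2 + 2 = 4.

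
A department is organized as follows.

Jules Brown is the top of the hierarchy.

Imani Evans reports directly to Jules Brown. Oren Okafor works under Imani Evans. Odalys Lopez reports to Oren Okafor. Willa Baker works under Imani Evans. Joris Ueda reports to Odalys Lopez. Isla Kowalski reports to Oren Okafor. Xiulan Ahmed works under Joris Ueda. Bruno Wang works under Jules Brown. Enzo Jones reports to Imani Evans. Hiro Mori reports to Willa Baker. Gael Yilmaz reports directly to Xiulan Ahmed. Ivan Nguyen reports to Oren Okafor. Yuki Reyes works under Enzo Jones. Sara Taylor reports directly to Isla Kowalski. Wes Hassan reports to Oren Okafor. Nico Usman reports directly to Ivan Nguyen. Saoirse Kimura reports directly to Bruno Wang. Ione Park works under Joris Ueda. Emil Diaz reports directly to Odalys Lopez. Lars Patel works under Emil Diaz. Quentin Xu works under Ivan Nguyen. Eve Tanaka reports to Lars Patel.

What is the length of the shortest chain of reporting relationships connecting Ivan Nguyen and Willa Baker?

3

Ivan Nguyen is 2 levels below Imani Evans, and Willa Baker is 1 level below Imani Evans (their lowest common manager). The shortest path runs up from Ivan Nguyen to Imani Evans and back down to Willa Baker: 2 + 1 = 3 links.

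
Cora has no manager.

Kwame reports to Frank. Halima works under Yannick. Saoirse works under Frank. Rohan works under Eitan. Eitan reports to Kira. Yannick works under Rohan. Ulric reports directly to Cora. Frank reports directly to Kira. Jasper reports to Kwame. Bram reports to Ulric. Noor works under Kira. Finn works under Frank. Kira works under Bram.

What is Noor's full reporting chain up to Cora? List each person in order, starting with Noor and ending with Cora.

Noor reports to Kira. Kira reports to Bram. Bram reports to Ulric. Ulric reports to Cora. Cora is at the top.

Noor -> Kira -> Bram -> Ulric -> Cora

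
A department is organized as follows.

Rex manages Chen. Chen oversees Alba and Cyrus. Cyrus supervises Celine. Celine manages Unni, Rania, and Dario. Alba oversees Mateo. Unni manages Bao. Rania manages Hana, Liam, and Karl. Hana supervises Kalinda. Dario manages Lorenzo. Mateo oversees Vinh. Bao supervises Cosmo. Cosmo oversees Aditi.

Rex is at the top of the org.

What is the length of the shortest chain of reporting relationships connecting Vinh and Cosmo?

8

Vinh is 3 levels below Chen, and Cosmo is 5 levels below Chen (their lowest common manager). The shortest path runs up from Vinh to Chen and back down to Cosmo: 3 + 5 = 8 links.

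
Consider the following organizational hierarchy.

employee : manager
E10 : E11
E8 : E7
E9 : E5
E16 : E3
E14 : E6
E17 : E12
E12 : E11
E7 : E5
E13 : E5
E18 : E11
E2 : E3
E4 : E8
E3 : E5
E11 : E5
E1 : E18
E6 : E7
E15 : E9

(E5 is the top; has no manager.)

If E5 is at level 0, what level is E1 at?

3

Chain from E1 up to E5: E1 → E18 → E11 → E5. That is 3 steps up, so E1 is 3 levels below E5.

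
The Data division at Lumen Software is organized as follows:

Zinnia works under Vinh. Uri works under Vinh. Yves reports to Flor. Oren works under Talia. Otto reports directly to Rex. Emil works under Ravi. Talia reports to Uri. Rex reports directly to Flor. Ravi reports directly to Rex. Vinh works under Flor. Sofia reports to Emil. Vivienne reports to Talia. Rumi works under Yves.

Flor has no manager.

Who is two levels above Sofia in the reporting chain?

Sofia reports to Emil, and Emil reports to Ravi. So Sofia's skip-level manager is Ravi.

Ravi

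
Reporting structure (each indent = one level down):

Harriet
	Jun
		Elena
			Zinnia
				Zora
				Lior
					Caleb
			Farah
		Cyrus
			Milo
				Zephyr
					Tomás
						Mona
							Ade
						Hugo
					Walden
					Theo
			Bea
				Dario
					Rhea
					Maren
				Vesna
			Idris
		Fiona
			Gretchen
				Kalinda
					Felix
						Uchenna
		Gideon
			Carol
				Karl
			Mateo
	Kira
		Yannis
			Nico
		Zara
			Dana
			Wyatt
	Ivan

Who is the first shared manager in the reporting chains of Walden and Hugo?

Zephyr

Walden's chain of managers is Zephyr, Milo, Cyrus, Jun, Harriet. Hugo's chain of managers is Tomás, Zephyr, Milo, Cyrus, Jun, Harriet. The first manager that appears in both chains is Zephyr.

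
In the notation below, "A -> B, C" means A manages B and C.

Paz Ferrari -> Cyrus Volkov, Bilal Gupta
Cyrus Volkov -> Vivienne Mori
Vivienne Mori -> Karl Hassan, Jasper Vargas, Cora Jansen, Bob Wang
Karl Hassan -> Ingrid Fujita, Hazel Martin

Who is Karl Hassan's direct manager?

Vivienne Mori

Karl Hassan reports directly to Vivienne Mori.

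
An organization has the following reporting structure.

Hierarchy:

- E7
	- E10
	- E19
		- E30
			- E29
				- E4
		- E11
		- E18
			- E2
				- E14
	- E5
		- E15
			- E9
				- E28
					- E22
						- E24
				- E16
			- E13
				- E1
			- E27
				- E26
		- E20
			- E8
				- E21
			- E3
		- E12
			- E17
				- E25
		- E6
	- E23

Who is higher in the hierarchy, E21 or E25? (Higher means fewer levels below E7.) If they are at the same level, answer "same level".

same level

Both E21 and E25 are 4 levels below E7.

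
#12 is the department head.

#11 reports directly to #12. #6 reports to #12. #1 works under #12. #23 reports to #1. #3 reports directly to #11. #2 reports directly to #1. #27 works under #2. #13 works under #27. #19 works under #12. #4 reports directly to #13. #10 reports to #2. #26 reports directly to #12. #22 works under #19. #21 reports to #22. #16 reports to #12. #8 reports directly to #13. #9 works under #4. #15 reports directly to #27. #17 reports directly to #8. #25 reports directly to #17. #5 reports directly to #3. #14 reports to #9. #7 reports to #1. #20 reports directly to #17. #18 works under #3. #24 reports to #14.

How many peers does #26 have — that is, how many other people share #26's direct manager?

#26 reports to #12. #12's other direct reports are #11, #6, #1, #19, #16 — 5 peers.

5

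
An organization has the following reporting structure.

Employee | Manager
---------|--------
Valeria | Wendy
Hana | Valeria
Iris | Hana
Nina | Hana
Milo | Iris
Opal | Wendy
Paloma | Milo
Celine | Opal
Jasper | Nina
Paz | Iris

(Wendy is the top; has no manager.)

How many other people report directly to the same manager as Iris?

1

Iris reports to Hana. Hana's other direct reports are Nina — 1 peer.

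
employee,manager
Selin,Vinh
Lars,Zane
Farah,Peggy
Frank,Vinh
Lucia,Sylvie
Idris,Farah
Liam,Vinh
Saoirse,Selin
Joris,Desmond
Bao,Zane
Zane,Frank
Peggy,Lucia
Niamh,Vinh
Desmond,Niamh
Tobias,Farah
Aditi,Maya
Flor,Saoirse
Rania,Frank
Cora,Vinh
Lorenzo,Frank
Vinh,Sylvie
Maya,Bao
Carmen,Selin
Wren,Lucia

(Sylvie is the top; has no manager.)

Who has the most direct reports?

Vinh

Direct-report counts: Sylvie has 2; Lucia has 2; Peggy has 1; Farah has 2; Vinh has 5; Selin has 2; Saoirse has 1; Frank has 3; Zane has 2; Bao has 1; Maya has 1; Niamh has 1; Desmond has 1. The largest is 5, held by Vinh.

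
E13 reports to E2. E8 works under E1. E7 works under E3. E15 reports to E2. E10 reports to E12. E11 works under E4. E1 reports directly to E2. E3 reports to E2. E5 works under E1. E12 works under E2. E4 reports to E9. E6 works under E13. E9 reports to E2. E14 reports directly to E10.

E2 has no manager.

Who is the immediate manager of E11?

E4

E11 reports directly to E4.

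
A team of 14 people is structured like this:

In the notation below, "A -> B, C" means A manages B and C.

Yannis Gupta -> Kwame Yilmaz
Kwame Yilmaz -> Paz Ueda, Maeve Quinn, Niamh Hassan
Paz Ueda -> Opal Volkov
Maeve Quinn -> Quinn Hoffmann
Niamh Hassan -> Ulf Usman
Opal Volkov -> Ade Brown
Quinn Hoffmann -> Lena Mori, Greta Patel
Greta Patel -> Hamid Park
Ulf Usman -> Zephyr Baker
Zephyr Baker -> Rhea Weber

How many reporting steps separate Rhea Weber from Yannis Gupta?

Chain from Rhea Weber up to Yannis Gupta: Rhea Weber → Zephyr Baker → Ulf Usman → Niamh Hassan → Kwame Yilmaz → Yannis Gupta. That is 5 steps up, so Rhea Weber is 5 levels below Yannis Gupta.

5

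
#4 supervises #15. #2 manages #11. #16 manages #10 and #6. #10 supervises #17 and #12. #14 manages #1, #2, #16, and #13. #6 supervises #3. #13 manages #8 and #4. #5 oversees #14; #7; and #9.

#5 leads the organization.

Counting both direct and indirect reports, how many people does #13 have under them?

#13 directly manages #8, #4. #8 has no reports. Under #4: #15 (1). So #13's organization is 2 direct reports plus everyone under them: 1 + 2 = 3.

3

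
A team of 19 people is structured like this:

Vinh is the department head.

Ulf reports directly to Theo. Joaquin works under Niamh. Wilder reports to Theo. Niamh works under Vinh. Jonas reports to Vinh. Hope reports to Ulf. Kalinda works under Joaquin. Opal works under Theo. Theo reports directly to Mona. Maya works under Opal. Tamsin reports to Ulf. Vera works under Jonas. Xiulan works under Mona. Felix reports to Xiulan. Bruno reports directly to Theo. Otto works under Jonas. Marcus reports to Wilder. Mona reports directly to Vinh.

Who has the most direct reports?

Direct-report counts: Vinh has 3; Niamh has 1; Joaquin has 1; Jonas has 2; Mona has 2; Theo has 4; Wilder has 1; Ulf has 2; Opal has 1; Xiulan has 1. The largest is 4, held by Theo.

Theo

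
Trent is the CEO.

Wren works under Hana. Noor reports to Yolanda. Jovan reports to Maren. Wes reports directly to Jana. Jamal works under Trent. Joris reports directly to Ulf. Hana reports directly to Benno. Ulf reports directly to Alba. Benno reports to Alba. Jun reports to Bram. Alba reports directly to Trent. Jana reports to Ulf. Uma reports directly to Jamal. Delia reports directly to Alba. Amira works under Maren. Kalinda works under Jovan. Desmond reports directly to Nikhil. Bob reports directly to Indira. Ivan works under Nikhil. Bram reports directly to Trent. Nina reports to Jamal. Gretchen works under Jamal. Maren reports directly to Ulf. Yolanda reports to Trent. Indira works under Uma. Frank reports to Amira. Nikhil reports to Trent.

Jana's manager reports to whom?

Alba

Jana reports to Ulf, and Ulf reports to Alba. So Jana's skip-level manager is Alba.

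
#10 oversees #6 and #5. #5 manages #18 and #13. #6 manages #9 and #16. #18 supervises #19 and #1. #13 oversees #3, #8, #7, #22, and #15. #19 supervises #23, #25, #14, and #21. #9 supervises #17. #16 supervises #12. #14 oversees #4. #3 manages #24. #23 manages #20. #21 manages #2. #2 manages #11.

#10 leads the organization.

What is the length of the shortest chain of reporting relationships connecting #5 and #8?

#8 is in #5's organization: the chain from #8 up to #5 is #8 → #13 → #5, which is 2 links.

2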